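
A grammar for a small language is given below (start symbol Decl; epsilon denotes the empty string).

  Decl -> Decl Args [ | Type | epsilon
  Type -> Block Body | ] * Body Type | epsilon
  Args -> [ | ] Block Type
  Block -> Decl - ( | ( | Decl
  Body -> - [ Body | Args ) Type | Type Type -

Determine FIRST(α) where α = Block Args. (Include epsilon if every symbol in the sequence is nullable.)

{ (, -, [, ] }

Add FIRST(Block)\{epsilon} = { (, -, [, ] }; Block is nullable, continue.
Add FIRST(Args) = { [, ] }; Args is not nullable, stop.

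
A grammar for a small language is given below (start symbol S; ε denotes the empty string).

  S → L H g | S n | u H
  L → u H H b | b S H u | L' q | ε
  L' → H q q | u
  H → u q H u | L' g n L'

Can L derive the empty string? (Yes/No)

L has an ε-production, so L ⇒ ε.

Yes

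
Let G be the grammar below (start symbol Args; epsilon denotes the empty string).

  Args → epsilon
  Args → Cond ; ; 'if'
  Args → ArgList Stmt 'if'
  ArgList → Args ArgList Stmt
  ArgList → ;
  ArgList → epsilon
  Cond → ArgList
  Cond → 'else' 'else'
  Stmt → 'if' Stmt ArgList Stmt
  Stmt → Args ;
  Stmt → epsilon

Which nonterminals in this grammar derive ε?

{ ArgList, Args, Cond, Stmt }

Directly nullable (have an epsilon-production): Args, ArgList, Stmt.
Cond → ArgList with every symbol nullable, so Cond is nullable.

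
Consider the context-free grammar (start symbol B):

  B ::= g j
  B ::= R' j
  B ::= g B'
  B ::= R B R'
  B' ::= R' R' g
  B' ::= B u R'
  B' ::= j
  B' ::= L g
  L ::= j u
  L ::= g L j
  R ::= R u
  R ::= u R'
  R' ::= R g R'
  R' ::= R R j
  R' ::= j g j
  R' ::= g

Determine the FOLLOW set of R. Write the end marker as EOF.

{ g, j, u }

In B ::= R B R': add FIRST(B R') = { g, j, u }.
In R ::= R u: add FIRST(u) = { u }.
In R' ::= R g R': add FIRST(g R') = { g }.
In R' ::= R R j: add FIRST(R j) = { u }.
In R' ::= R R j: add FIRST(j) = { j }.
Union: FOLLOW(R) = { g, j, u }.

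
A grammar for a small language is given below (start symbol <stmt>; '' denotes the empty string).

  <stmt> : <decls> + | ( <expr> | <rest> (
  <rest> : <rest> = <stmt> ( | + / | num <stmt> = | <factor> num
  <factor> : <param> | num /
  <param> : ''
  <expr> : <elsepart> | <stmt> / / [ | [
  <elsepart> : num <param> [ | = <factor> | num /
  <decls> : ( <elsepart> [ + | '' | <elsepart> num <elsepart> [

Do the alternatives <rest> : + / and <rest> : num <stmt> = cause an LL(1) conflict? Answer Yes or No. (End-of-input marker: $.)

No

FIRST(+ /) = { + } and FIRST(num <stmt> =) = { num }.
The FIRST sets are disjoint and neither alternative is nullable — no conflict.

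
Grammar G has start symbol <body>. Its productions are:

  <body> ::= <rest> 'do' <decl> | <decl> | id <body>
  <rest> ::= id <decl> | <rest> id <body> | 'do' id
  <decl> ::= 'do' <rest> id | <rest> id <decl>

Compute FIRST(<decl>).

<decl> ::= 'do' <rest> id contributes {'do'}.
From <decl> ::= <rest> id <decl>: add FIRST(<rest>) = { 'do', id }.
Union: FIRST(<decl>) = { 'do', id }.

{ 'do', id }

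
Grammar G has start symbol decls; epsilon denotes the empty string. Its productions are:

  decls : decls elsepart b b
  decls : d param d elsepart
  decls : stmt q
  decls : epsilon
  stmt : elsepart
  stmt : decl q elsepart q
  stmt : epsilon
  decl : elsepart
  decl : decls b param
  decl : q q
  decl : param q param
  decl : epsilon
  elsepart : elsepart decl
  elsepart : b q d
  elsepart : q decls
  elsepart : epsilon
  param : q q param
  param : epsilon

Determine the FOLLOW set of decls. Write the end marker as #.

{ #, b, d, q }

decls is the start symbol, so # ∈ FOLLOW(decls).
In decls : decls elsepart b b: add FIRST(elsepart b b) = { b, d, q }.
In decl : decls b param: add FIRST(b param) = { b }.
In elsepart : q decls: decls is at the end, add FOLLOW(elsepart) = { #, b, d, q }.
Union: FOLLOW(decls) = { #, b, d, q }.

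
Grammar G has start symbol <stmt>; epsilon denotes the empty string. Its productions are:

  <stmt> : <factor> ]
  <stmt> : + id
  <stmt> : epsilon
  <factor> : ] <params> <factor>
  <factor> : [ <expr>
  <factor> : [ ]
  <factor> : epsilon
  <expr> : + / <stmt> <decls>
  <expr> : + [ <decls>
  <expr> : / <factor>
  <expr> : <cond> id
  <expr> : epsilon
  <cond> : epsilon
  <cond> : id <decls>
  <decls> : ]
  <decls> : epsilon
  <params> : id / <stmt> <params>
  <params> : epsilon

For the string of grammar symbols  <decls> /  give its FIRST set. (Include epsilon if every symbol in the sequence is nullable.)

Add FIRST(<decls>)\{epsilon} = { ] }; <decls> is nullable, continue.
/ is a terminal; add {/} and stop.

{ /, ] }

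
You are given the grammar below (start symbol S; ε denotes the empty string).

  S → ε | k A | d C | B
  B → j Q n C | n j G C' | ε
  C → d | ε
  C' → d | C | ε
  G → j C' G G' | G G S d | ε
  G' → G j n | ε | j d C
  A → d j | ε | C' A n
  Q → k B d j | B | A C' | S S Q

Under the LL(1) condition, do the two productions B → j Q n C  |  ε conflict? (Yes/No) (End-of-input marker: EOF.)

FIRST(j Q n C) = { j } and FIRST(ε) = { ε }.
The second alternative is nullable and FOLLOW(B) = { EOF, d, j, k, n } shares j with FIRST of the first — conflict.

Yes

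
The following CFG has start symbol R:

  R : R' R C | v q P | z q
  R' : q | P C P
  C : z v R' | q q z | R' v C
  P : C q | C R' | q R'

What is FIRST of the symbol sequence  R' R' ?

{ q, z }

Add FIRST(R') = { q, z }; R' is not nullable, stop.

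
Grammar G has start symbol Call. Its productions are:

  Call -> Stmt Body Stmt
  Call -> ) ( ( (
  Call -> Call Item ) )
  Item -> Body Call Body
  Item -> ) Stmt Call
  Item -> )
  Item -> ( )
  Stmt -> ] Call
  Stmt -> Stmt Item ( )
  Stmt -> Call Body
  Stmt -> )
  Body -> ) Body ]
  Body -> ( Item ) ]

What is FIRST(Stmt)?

Stmt -> ] Call contributes {]}.
From Stmt -> Stmt Item ( ): add FIRST(Stmt) = { ), ] }.
From Stmt -> Call Body: add FIRST(Call) = { ), ] }.
Stmt -> ) contributes {)}.
Union: FIRST(Stmt) = { ), ] }.

{ ), ] }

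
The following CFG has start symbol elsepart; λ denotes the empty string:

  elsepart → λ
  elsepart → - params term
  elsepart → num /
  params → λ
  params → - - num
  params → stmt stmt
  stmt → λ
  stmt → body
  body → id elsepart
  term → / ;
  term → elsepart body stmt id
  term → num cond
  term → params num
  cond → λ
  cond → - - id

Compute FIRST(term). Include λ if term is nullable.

term → / ; contributes {/}.
From term → elsepart body stmt id: elsepart nullable, take FIRST(elsepart) ∪ FIRST(body) = { -, id, num }.
term → num cond contributes {num}.
From term → params num: params nullable, take FIRST(params) ∪ {num} = { -, id, num }.
Union: FIRST(term) = { -, /, id, num }.

{ -, /, id, num }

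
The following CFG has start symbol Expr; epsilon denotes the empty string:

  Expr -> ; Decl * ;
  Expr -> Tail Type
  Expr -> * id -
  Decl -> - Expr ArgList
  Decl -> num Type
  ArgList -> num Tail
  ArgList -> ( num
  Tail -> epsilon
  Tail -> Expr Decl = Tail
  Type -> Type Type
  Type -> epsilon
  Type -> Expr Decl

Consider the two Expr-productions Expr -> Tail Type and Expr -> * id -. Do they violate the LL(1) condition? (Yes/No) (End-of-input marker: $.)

FIRST(Tail Type) = { *, -, ;, num, epsilon } and FIRST(* id -) = { * }.
Both contain *, so the two alternatives are not disjoint — LL(1) conflict.

Yes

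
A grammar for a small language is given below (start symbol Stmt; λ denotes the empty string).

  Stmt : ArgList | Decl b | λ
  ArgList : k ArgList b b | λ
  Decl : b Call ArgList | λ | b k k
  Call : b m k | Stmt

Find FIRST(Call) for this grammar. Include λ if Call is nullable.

Call : b m k contributes {b}.
From Call : Stmt: add FIRST(Stmt) = { b, k, λ } (including λ since Stmt is nullable).
Union: FIRST(Call) = { b, k, λ }.

{ b, k, λ }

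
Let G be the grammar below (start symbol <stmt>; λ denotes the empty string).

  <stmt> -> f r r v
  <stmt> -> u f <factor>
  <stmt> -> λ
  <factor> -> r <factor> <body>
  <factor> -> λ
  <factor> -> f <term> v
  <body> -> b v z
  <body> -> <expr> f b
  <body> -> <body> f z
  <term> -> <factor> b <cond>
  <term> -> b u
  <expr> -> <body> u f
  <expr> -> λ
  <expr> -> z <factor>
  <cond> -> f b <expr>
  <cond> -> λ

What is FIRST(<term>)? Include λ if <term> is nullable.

From <term> -> <factor> b <cond>: <factor> nullable, take FIRST(<factor>) ∪ {b} = { b, f, r }.
<term> -> b u contributes {b}.
Union: FIRST(<term>) = { b, f, r }.

{ b, f, r }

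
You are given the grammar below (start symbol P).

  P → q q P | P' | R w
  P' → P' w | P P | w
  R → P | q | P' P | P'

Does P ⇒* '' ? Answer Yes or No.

No

No nonterminal in this grammar is nullable.
No production of P has an RHS whose symbols are all nullable, so P is not nullable.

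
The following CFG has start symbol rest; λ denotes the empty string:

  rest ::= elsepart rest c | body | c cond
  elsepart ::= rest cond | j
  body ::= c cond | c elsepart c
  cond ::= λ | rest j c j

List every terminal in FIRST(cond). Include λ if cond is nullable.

cond ::= λ contributes λ.
From cond ::= rest j c j: add FIRST(rest) = { c, j }.
Union: FIRST(cond) = { c, j, λ }.

{ c, j, λ }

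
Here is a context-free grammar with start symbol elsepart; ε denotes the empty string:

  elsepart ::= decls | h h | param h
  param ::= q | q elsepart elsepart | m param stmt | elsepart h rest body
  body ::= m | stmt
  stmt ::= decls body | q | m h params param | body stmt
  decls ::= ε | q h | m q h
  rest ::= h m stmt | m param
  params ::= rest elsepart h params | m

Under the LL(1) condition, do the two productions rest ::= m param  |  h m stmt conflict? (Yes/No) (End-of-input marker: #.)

FIRST(m param) = { m } and FIRST(h m stmt) = { h }.
The FIRST sets are disjoint and neither alternative is nullable — no conflict.

No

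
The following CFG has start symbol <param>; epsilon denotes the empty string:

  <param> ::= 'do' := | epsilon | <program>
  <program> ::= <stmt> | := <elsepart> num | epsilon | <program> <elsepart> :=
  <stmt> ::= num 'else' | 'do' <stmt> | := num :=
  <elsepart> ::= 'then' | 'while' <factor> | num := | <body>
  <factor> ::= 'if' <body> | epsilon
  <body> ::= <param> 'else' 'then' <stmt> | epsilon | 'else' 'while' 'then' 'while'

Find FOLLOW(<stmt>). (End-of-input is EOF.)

In <program> ::= <stmt>: <stmt> is at the end, add FOLLOW(<program>) = { EOF, 'do', 'else', 'then', 'while', :=, num }.
In <stmt> ::= 'do' <stmt>: <stmt> is at the end, add FOLLOW(<stmt>) = { EOF, 'do', 'else', 'then', 'while', :=, num }.
In <body> ::= <param> 'else' 'then' <stmt>: <stmt> is at the end, add FOLLOW(<body>) = { :=, num }.
Union: FOLLOW(<stmt>) = { EOF, 'do', 'else', 'then', 'while', :=, num }.

{ EOF, 'do', 'else', 'then', 'while', :=, num }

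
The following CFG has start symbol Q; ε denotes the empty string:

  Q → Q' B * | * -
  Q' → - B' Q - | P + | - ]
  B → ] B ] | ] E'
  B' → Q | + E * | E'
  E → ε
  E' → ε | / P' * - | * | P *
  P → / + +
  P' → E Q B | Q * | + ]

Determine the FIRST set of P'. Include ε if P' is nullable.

{ *, +, -, / }

From P' → E Q B: E nullable, take FIRST(E) ∪ FIRST(Q) = { *, -, / }.
From P' → Q *: add FIRST(Q) = { *, -, / }.
P' → + ] contributes {+}.
Union: FIRST(P') = { *, +, -, / }.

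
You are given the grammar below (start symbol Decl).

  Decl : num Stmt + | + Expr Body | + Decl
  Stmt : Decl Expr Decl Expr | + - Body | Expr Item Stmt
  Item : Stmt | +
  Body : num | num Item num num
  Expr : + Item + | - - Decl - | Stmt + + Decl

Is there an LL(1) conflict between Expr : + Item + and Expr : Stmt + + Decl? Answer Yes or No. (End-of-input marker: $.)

Yes

FIRST(+ Item +) = { + } and FIRST(Stmt + + Decl) = { +, -, num }.
Both contain +, so the two alternatives are not disjoint — LL(1) conflict.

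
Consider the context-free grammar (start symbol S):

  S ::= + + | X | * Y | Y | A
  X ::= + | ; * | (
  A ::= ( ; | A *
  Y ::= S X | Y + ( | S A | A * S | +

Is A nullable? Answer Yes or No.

No

No nonterminal in this grammar is nullable.
No production of A has an RHS whose symbols are all nullable, so A is not nullable.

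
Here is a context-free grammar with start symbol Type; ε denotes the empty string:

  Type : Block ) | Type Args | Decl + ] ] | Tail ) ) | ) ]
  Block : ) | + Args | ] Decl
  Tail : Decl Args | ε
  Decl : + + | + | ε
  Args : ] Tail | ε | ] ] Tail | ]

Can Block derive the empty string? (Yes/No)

Nullable nonterminals: Args, Decl, Tail.
No production of Block has an RHS whose symbols are all nullable, so Block is not nullable.

No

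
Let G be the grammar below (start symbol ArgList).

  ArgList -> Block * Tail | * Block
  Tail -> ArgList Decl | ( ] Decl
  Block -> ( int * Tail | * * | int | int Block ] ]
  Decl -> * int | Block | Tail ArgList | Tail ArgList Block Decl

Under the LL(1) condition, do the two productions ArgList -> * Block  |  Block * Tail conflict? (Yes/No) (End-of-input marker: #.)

FIRST(* Block) = { * } and FIRST(Block * Tail) = { (, *, int }.
Both contain *, so the two alternatives are not disjoint — LL(1) conflict.

Yes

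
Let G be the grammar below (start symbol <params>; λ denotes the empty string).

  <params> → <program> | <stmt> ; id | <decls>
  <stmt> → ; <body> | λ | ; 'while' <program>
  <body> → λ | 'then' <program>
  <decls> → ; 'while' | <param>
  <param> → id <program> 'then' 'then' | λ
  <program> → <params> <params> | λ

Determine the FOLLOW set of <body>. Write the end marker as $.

{ ; }

In <stmt> → ; <body>: <body> is at the end, add FOLLOW(<stmt>) = { ; }.
Union: FOLLOW(<body>) = { ; }.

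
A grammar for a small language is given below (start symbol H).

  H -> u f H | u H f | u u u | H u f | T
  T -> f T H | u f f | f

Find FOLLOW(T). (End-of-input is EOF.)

{ EOF, f, u }

In H -> T: T is at the end, add FOLLOW(H) = { EOF, f, u }.
In T -> f T H: add FIRST(H) = { f, u }.
Union: FOLLOW(T) = { EOF, f, u }.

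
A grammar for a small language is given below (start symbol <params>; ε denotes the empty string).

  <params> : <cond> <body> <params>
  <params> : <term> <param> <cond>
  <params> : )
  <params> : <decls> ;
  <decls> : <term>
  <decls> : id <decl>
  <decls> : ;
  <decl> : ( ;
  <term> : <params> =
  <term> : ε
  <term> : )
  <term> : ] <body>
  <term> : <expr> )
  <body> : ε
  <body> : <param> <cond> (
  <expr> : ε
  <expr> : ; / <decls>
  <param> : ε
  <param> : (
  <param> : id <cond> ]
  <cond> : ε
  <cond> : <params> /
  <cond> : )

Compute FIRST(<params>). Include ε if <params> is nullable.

{ (, ), /, ;, =, ], id, ε }

From <params> : <cond> <body> <params>: <cond>, <body>, <params> nullable, take FIRST(<cond>) ∪ FIRST(<body>) ∪ FIRST(<params>) = { (, ), /, ;, =, ], id }; also ε since the whole RHS is nullable.
From <params> : <term> <param> <cond>: <term>, <param>, <cond> nullable, take FIRST(<term>) ∪ FIRST(<param>) ∪ FIRST(<cond>) = { (, ), /, ;, =, ], id }; also ε since the whole RHS is nullable.
<params> : ) contributes {)}.
From <params> : <decls> ;: <decls> nullable, take FIRST(<decls>) ∪ {;} = { (, ), /, ;, =, ], id }.
Union: FIRST(<params>) = { (, ), /, ;, =, ], id, ε }.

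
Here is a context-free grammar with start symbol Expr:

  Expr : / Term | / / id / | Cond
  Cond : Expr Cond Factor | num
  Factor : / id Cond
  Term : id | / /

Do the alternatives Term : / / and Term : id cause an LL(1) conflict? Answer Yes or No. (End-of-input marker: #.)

FIRST(/ /) = { / } and FIRST(id) = { id }.
The FIRST sets are disjoint and neither alternative is nullable — no conflict.

No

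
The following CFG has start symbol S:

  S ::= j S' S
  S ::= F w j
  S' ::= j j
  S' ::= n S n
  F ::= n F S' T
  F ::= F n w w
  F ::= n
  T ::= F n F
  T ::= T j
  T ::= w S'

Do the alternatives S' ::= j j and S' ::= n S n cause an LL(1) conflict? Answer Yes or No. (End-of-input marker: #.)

No

FIRST(j j) = { j } and FIRST(n S n) = { n }.
The FIRST sets are disjoint and neither alternative is nullable — no conflict.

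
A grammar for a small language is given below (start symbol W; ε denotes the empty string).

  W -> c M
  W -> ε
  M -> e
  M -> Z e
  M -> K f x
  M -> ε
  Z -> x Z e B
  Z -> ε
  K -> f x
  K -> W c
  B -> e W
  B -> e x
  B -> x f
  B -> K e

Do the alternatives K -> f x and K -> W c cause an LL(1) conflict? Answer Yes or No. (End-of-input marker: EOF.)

FIRST(f x) = { f } and FIRST(W c) = { c }.
The FIRST sets are disjoint and neither alternative is nullable — no conflict.

No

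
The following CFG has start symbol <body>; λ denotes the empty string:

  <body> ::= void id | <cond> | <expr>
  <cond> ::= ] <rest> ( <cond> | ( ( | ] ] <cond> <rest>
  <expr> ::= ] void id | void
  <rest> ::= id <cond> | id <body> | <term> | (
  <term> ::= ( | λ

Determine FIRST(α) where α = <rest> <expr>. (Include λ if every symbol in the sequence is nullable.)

{ (, ], id, void }

Add FIRST(<rest>)\{λ} = { (, id }; <rest> is nullable, continue.
Add FIRST(<expr>) = { ], void }; <expr> is not nullable, stop.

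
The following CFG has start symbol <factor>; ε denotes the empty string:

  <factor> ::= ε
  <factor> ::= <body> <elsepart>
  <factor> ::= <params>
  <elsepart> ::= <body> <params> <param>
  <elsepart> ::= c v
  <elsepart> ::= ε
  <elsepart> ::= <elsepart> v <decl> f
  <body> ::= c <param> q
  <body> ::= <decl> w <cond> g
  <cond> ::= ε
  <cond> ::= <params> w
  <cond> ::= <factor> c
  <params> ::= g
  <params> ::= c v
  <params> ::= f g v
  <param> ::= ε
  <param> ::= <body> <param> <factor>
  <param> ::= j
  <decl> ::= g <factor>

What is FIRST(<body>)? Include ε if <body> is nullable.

<body> ::= c <param> q contributes {c}.
From <body> ::= <decl> w <cond> g: add FIRST(<decl>) = { g }.
Union: FIRST(<body>) = { c, g }.

{ c, g }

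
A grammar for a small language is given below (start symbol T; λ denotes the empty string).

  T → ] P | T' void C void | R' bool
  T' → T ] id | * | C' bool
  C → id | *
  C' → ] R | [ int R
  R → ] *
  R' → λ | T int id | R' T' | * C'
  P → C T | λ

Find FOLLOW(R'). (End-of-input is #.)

{ *, [, ], bool }

In T → R' bool: add FIRST(bool) = { bool }.
In R' → R' T': add FIRST(T') = { *, [, ], bool }.
Union: FOLLOW(R') = { *, [, ], bool }.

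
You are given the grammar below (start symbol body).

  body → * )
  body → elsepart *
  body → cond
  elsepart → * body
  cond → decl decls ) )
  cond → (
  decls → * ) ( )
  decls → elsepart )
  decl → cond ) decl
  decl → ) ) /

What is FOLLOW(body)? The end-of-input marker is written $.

{ $, ), * }

body is the start symbol, so $ ∈ FOLLOW(body).
In elsepart → * body: body is at the end, add FOLLOW(elsepart) = { ), * }.
Union: FOLLOW(body) = { $, ), * }.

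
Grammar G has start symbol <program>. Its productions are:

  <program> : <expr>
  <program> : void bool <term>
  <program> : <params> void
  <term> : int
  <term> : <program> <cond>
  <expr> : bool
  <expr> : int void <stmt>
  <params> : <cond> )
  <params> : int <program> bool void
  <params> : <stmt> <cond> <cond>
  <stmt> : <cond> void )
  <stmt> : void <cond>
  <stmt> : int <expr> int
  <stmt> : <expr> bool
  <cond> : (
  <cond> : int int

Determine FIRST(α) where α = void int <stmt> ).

void is a terminal; add {void} and stop.

{ void }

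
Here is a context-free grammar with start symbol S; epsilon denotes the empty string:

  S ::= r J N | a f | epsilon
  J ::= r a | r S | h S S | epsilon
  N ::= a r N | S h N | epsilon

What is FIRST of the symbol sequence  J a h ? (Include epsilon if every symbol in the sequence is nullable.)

{ a, h, r }

Add FIRST(J)\{epsilon} = { h, r }; J is nullable, continue.
a is a terminal; add {a} and stop.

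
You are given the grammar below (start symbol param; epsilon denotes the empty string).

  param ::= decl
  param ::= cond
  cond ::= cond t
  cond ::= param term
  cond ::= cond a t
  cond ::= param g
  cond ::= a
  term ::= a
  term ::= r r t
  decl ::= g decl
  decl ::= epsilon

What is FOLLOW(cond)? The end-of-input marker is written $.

{ $, a, g, r, t }

In param ::= cond: cond is at the end, add FOLLOW(param) = { $, a, g, r }.
In cond ::= cond t: add FIRST(t) = { t }.
In cond ::= cond a t: add FIRST(a t) = { a }.
Union: FOLLOW(cond) = { $, a, g, r, t }.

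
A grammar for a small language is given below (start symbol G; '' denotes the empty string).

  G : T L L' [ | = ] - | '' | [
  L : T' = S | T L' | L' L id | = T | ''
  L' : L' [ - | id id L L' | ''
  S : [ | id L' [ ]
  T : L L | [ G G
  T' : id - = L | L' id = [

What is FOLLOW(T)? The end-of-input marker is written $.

{ =, [, id }

In G : T L L' [: add FIRST(L L' [) = { =, [, id }.
In L : T L': add FIRST(L')\{''} = { [, id }.
  Since L' is nullable, also add FOLLOW(L) = { =, [, id }.
In L : = T: T is at the end, add FOLLOW(L) = { =, [, id }.
Union: FOLLOW(T) = { =, [, id }.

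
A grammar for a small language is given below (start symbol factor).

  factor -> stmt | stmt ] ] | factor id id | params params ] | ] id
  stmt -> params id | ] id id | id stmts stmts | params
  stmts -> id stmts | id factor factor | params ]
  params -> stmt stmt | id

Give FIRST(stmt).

{ ], id }

From stmt -> params id: add FIRST(params) = { ], id }.
stmt -> ] id id contributes {]}.
stmt -> id stmts stmts contributes {id}.
From stmt -> params: add FIRST(params) = { ], id }.
Union: FIRST(stmt) = { ], id }.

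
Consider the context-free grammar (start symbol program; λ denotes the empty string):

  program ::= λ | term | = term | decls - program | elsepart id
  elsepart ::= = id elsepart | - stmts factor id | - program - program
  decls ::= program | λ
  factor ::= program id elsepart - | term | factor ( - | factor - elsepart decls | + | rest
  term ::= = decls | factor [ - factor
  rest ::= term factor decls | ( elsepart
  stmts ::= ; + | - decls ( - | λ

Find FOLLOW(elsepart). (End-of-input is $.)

{ $, (, +, -, =, [, id }

In program ::= elsepart id: add FIRST(id) = { id }.
In elsepart ::= = id elsepart: elsepart is at the end, add FOLLOW(elsepart) = { $, (, +, -, =, [, id }.
In factor ::= program id elsepart -: add FIRST(-) = { - }.
In factor ::= factor - elsepart decls: add FIRST(decls)\{λ} = { (, +, -, =, id }.
  Since decls is nullable, also add FOLLOW(factor) = { $, (, +, -, =, [, id }.
In rest ::= ( elsepart: elsepart is at the end, add FOLLOW(rest) = { $, (, +, -, =, [, id }.
Union: FOLLOW(elsepart) = { $, (, +, -, =, [, id }.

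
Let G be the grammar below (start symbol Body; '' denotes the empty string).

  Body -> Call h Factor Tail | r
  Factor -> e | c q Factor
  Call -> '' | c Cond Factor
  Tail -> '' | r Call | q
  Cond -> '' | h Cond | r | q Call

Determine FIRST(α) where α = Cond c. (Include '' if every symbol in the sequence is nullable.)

{ c, h, q, r }

Add FIRST(Cond)\{''} = { h, q, r }; Cond is nullable, continue.
c is a terminal; add {c} and stop.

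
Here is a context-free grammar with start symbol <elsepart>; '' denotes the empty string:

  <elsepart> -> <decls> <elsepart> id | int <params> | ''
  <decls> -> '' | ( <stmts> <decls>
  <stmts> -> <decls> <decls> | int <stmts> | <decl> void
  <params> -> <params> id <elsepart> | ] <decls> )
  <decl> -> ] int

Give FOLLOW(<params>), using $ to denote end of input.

In <elsepart> -> int <params>: <params> is at the end, add FOLLOW(<elsepart>) = { $, id }.
In <params> -> <params> id <elsepart>: add FIRST(id <elsepart>) = { id }.
Union: FOLLOW(<params>) = { $, id }.

{ $, id }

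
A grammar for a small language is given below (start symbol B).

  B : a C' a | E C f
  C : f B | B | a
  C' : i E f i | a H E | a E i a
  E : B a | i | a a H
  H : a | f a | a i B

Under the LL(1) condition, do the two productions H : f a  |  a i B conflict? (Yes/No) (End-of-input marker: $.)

No

FIRST(f a) = { f } and FIRST(a i B) = { a }.
The FIRST sets are disjoint and neither alternative is nullable — no conflict.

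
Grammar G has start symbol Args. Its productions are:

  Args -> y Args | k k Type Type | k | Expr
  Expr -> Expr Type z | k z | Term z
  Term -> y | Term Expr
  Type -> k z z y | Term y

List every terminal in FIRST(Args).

{ k, y }

Args -> y Args contributes {y}.
Args -> k k Type Type contributes {k}.
Args -> k contributes {k}.
From Args -> Expr: add FIRST(Expr) = { k, y }.
Union: FIRST(Args) = { k, y }.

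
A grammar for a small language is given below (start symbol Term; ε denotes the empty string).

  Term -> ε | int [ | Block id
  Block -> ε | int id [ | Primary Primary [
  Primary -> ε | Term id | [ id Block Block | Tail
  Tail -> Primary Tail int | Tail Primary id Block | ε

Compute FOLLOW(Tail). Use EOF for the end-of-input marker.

In Primary -> Tail: Tail is at the end, add FOLLOW(Primary) = { [, id, int }.
In Tail -> Primary Tail int: add FIRST(int) = { int }.
In Tail -> Tail Primary id Block: add FIRST(Primary id Block) = { [, id, int }.
Union: FOLLOW(Tail) = { [, id, int }.

{ [, id, int }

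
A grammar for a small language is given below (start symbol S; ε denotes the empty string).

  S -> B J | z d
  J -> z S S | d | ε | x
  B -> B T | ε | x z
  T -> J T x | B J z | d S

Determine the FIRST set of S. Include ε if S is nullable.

{ d, x, z, ε }

From S -> B J: B, J nullable, take FIRST(B) ∪ FIRST(J) = { d, x, z }; also ε since the whole RHS is nullable.
S -> z d contributes {z}.
Union: FIRST(S) = { d, x, z, ε }.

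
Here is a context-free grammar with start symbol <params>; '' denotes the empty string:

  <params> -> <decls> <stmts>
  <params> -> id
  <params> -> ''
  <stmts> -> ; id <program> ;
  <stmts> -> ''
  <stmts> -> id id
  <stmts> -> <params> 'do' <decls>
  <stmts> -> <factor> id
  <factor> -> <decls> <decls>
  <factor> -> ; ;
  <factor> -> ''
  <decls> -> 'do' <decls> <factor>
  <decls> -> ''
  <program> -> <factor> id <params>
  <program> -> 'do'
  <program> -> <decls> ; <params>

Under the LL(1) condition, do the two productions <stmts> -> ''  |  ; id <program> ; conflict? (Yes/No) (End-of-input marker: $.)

Yes

FIRST('') = { '' } and FIRST(; id <program> ;) = { ; }.
The first alternative is nullable and FOLLOW(<stmts>) = { $, 'do', ; } shares ; with FIRST of the second — conflict.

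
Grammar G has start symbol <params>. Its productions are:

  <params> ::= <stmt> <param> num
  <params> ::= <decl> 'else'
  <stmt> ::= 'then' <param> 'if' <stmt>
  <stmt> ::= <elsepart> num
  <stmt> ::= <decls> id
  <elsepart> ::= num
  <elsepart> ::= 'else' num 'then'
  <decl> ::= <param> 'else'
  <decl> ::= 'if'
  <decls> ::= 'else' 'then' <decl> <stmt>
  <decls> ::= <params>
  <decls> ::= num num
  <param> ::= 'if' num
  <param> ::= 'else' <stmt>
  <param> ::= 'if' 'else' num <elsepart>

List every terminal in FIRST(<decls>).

{ 'else', 'if', 'then', num }

<decls> ::= 'else' 'then' <decl> <stmt> contributes {'else'}.
From <decls> ::= <params>: add FIRST(<params>) = { 'else', 'if', 'then', num }.
<decls> ::= num num contributes {num}.
Union: FIRST(<decls>) = { 'else', 'if', 'then', num }.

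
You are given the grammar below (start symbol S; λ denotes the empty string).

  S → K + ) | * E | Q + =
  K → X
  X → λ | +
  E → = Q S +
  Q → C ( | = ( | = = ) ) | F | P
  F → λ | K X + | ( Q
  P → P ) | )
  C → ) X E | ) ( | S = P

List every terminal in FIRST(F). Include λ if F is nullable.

{ (, +, λ }

F → λ contributes λ.
From F → K X +: K, X nullable, take FIRST(K) ∪ FIRST(X) ∪ {+} = { + }.
F → ( Q contributes {(}.
Union: FIRST(F) = { (, +, λ }.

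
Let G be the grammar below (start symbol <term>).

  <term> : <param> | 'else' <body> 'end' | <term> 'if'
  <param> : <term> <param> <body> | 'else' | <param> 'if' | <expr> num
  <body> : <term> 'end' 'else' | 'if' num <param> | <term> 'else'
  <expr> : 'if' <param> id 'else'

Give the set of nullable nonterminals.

{ } (none)

No nonterminal has an empty production or an RHS whose symbols are all nullable.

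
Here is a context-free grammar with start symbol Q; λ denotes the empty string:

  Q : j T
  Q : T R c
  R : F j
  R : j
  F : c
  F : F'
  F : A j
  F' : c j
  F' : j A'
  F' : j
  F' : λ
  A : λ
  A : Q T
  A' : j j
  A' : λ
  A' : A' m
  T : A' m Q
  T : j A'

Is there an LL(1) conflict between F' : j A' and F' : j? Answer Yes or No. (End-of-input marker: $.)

Yes

FIRST(j A') = { j } and FIRST(j) = { j }.
Both contain j, so the two alternatives are not disjoint — LL(1) conflict.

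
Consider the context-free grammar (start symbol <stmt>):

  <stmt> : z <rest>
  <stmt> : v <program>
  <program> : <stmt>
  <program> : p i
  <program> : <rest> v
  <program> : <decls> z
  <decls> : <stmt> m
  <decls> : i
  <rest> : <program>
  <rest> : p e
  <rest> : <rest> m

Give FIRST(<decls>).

From <decls> : <stmt> m: add FIRST(<stmt>) = { v, z }.
<decls> : i contributes {i}.
Union: FIRST(<decls>) = { i, v, z }.

{ i, v, z }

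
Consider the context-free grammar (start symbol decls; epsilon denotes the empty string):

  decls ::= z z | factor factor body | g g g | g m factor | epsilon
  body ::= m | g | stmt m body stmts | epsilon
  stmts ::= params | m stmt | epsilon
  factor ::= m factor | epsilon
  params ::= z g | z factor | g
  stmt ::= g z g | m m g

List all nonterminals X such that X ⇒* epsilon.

{ body, decls, factor, stmts }

Directly nullable (have an epsilon-production): decls, body, stmts, factor.
No other nonterminal has a production whose RHS symbols are all nullable.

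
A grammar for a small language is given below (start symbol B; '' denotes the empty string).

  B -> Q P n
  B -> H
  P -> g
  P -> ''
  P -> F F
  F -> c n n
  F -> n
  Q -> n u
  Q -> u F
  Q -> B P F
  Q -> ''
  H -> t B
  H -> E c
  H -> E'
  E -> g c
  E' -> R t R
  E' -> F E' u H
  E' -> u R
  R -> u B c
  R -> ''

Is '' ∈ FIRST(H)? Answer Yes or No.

Nullable nonterminals: P, Q, R.
No production of H has an RHS whose symbols are all nullable, so H is not nullable.

No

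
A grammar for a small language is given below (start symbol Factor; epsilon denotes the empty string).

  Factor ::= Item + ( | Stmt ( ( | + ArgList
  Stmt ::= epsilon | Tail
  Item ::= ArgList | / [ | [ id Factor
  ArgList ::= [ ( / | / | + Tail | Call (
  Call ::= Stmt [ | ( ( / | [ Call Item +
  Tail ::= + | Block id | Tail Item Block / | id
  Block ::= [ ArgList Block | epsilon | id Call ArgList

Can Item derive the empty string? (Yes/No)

No

Nullable nonterminals: Block, Stmt.
No production of Item has an RHS whose symbols are all nullable, so Item is not nullable.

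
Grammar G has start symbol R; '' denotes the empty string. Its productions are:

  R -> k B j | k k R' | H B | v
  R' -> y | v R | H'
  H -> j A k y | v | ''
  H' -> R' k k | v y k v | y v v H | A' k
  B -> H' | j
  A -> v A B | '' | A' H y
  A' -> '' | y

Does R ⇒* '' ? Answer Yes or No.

No

Nullable nonterminals: A, A', H.
No production of R has an RHS whose symbols are all nullable, so R is not nullable.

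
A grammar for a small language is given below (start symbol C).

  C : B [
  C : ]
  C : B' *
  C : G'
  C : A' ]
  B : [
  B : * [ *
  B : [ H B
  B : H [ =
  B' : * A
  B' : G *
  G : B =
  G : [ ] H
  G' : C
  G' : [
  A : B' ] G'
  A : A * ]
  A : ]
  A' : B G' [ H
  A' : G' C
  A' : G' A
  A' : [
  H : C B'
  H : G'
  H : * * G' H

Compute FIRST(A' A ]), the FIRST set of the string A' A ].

Add FIRST(A') = { *, [, ] }; A' is not nullable, stop.

{ *, [, ] }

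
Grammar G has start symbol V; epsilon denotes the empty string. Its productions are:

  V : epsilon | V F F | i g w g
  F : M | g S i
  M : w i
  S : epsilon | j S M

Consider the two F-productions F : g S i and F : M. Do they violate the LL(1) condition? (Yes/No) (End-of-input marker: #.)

FIRST(g S i) = { g } and FIRST(M) = { w }.
The FIRST sets are disjoint and neither alternative is nullable — no conflict.

No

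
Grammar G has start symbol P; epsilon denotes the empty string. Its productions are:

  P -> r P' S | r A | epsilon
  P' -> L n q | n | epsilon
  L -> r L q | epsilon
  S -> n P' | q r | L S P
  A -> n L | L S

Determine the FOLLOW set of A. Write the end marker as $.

{ $, r }

In P -> r A: A is at the end, add FOLLOW(P) = { $, r }.
Union: FOLLOW(A) = { $, r }.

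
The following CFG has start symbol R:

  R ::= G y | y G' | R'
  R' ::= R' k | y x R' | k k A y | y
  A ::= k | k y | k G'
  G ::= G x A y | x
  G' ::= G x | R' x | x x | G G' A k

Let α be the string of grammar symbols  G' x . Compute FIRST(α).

Add FIRST(G') = { k, x, y }; G' is not nullable, stop.

{ k, x, y }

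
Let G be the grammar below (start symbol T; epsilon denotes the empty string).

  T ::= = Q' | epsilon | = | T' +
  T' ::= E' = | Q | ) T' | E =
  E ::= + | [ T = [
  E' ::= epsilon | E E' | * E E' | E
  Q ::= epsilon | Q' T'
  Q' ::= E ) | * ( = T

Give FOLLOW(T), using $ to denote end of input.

T is the start symbol, so $ ∈ FOLLOW(T).
In E ::= [ T = [: add FIRST(= [) = { = }.
In Q' ::= * ( = T: T is at the end, add FOLLOW(Q') = { $, ), *, +, =, [ }.
Union: FOLLOW(T) = { $, ), *, +, =, [ }.

{ $, ), *, +, =, [ }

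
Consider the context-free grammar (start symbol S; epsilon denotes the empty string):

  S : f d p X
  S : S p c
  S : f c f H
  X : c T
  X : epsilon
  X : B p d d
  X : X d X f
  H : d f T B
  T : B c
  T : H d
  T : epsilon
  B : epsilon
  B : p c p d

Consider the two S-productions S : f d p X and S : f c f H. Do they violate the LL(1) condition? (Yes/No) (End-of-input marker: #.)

FIRST(f d p X) = { f } and FIRST(f c f H) = { f }.
Both contain f, so the two alternatives are not disjoint — LL(1) conflict.

Yes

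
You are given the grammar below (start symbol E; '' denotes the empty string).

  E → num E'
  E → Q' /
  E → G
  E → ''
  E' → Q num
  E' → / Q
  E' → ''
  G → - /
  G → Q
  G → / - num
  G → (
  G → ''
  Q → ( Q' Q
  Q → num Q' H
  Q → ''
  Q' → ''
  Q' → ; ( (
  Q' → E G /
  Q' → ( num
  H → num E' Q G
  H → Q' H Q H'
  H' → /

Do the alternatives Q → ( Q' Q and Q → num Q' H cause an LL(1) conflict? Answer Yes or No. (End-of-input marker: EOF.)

FIRST(( Q' Q) = { ( } and FIRST(num Q' H) = { num }.
The FIRST sets are disjoint and neither alternative is nullable — no conflict.

No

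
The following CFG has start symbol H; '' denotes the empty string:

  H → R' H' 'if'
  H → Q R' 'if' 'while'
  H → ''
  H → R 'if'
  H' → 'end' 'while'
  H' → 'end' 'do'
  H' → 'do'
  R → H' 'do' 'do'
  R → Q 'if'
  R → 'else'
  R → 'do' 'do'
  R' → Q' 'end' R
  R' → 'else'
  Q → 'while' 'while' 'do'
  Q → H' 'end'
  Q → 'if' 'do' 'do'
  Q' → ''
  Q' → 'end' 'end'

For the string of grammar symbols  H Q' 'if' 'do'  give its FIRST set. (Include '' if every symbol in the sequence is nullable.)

{ 'do', 'else', 'end', 'if', 'while' }

Add FIRST(H)\{''} = { 'do', 'else', 'end', 'if', 'while' }; H is nullable, continue.
Add FIRST(Q')\{''} = { 'end' }; Q' is nullable, continue.
'if' is a terminal; add {'if'} and stop.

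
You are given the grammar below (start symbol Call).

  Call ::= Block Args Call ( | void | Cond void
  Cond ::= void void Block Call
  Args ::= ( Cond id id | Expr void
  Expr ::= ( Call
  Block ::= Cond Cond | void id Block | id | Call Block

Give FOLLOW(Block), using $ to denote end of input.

{ (, id, void }

In Call ::= Block Args Call (: add FIRST(Args Call () = { ( }.
In Cond ::= void void Block Call: add FIRST(Call) = { id, void }.
In Block ::= void id Block: Block is at the end, add FOLLOW(Block) = { (, id, void }.
In Block ::= Call Block: Block is at the end, add FOLLOW(Block) = { (, id, void }.
Union: FOLLOW(Block) = { (, id, void }.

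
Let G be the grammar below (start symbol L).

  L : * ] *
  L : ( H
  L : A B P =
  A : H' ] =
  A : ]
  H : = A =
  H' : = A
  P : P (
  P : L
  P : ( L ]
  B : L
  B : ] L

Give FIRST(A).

{ =, ] }

From A : H' ] =: add FIRST(H') = { = }.
A : ] contributes {]}.
Union: FIRST(A) = { =, ] }.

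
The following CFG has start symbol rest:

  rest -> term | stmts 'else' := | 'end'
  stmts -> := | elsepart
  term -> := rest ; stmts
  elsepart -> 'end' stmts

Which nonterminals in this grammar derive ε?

No nonterminal has an empty production or an RHS whose symbols are all nullable.

{ } (none)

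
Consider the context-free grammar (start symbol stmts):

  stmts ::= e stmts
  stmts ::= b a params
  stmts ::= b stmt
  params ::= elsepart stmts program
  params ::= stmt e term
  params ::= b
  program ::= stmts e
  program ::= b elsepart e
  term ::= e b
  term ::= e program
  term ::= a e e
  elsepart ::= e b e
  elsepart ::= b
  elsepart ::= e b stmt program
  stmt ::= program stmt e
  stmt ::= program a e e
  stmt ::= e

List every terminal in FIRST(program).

From program ::= stmts e: add FIRST(stmts) = { b, e }.
program ::= b elsepart e contributes {b}.
Union: FIRST(program) = { b, e }.

{ b, e }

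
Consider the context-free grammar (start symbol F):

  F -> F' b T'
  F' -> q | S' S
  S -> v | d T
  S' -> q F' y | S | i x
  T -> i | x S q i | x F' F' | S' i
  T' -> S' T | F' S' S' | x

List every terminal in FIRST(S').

{ d, i, q, v }

S' -> q F' y contributes {q}.
From S' -> S: add FIRST(S) = { d, v }.
S' -> i x contributes {i}.
Union: FIRST(S') = { d, i, q, v }.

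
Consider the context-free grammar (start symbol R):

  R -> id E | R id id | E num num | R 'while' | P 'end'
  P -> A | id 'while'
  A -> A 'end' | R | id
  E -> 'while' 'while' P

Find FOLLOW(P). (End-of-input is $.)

In R -> P 'end': add FIRST('end') = { 'end' }.
In E -> 'while' 'while' P: P is at the end, add FOLLOW(E) = { $, 'end', 'while', id, num }.
Union: FOLLOW(P) = { $, 'end', 'while', id, num }.

{ $, 'end', 'while', id, num }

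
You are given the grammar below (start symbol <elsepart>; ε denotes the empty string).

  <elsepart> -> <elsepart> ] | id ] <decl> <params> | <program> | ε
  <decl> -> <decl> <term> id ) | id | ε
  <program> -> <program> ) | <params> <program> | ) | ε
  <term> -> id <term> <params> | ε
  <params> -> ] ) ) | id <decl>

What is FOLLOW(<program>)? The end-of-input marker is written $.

{ $, ), ] }

In <elsepart> -> <program>: <program> is at the end, add FOLLOW(<elsepart>) = { $, ] }.
In <program> -> <program> ): add FIRST()) = { ) }.
In <program> -> <params> <program>: <program> is at the end, add FOLLOW(<program>) = { $, ), ] }.
Union: FOLLOW(<program>) = { $, ), ] }.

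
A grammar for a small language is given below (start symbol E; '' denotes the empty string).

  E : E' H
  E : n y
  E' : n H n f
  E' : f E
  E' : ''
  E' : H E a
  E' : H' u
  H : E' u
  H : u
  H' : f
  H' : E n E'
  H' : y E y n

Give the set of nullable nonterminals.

{ E' }

Directly nullable (have an ''-production): E'.
No other nonterminal has a production whose RHS symbols are all nullable.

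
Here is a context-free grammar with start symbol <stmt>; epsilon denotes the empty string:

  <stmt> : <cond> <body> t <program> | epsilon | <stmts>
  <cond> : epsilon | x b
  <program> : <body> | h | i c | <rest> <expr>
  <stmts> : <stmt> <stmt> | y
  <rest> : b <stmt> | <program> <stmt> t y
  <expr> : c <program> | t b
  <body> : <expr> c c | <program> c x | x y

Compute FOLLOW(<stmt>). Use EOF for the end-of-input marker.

{ EOF, b, c, h, i, t, x, y }

<stmt> is the start symbol, so EOF ∈ FOLLOW(<stmt>).
In <stmts> : <stmt> <stmt>: add FIRST(<stmt>)\{epsilon} = { b, c, h, i, t, x, y }.
  Since <stmt> is nullable, also add FOLLOW(<stmts>) = { EOF, b, c, h, i, t, x, y }.
In <stmts> : <stmt> <stmt>: <stmt> is at the end, add FOLLOW(<stmts>) = { EOF, b, c, h, i, t, x, y }.
In <rest> : b <stmt>: <stmt> is at the end, add FOLLOW(<rest>) = { c, t }.
In <rest> : <program> <stmt> t y: add FIRST(t y) = { t }.
Union: FOLLOW(<stmt>) = { EOF, b, c, h, i, t, x, y }.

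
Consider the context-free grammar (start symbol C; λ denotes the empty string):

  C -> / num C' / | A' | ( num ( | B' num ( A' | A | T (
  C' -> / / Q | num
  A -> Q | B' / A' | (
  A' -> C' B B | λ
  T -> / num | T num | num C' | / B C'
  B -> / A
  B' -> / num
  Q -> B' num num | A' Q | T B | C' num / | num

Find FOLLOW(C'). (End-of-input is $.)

In C -> / num C' /: add FIRST(/) = { / }.
In A' -> C' B B: add FIRST(B B) = { / }.
In T -> num C': C' is at the end, add FOLLOW(T) = { (, /, num }.
In T -> / B C': C' is at the end, add FOLLOW(T) = { (, /, num }.
In Q -> C' num /: add FIRST(num /) = { num }.
Union: FOLLOW(C') = { (, /, num }.

{ (, /, num }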